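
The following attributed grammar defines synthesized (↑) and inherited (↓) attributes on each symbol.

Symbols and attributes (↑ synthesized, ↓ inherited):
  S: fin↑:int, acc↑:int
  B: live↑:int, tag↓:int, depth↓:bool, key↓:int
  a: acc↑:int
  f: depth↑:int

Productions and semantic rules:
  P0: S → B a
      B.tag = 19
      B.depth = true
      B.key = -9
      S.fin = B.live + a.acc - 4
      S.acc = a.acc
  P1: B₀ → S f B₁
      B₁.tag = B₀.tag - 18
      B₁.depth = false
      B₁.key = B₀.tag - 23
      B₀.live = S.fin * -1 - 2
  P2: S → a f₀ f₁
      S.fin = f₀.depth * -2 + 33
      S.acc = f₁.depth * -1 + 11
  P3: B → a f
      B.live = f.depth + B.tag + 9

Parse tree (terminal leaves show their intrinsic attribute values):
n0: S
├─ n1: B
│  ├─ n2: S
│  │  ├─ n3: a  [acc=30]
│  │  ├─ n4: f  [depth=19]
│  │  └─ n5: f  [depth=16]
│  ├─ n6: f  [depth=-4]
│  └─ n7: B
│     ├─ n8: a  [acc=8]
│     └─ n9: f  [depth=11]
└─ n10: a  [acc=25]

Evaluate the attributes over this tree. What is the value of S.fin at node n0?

24

1. n1.tag = 19  [19]
2. n1.depth = true  [true]
3. n1.key = -9  [-9]
4. n3.acc = 30  [terminal]
5. n4.depth = 19  [terminal]
6. n5.depth = 16  [terminal]
7. n2.fin = -5  [f₀.depth * -2 + 33]
8. n2.acc = -5  [f₁.depth * -1 + 11]
9. n6.depth = -4  [terminal]
10. n7.tag = 1  [B₀.tag - 18]
11. n7.depth = false  [false]
12. n7.key = -4  [B₀.tag - 23]
13. n8.acc = 8  [terminal]
14. n9.depth = 11  [terminal]
15. n7.live = 21  [f.depth + B.tag + 9]
16. n1.live = 3  [S.fin * -1 - 2]
17. n10.acc = 25  [terminal]
18. n0.fin = 24  [B.live + a.acc - 4]
19. n0.acc = 25  [a.acc]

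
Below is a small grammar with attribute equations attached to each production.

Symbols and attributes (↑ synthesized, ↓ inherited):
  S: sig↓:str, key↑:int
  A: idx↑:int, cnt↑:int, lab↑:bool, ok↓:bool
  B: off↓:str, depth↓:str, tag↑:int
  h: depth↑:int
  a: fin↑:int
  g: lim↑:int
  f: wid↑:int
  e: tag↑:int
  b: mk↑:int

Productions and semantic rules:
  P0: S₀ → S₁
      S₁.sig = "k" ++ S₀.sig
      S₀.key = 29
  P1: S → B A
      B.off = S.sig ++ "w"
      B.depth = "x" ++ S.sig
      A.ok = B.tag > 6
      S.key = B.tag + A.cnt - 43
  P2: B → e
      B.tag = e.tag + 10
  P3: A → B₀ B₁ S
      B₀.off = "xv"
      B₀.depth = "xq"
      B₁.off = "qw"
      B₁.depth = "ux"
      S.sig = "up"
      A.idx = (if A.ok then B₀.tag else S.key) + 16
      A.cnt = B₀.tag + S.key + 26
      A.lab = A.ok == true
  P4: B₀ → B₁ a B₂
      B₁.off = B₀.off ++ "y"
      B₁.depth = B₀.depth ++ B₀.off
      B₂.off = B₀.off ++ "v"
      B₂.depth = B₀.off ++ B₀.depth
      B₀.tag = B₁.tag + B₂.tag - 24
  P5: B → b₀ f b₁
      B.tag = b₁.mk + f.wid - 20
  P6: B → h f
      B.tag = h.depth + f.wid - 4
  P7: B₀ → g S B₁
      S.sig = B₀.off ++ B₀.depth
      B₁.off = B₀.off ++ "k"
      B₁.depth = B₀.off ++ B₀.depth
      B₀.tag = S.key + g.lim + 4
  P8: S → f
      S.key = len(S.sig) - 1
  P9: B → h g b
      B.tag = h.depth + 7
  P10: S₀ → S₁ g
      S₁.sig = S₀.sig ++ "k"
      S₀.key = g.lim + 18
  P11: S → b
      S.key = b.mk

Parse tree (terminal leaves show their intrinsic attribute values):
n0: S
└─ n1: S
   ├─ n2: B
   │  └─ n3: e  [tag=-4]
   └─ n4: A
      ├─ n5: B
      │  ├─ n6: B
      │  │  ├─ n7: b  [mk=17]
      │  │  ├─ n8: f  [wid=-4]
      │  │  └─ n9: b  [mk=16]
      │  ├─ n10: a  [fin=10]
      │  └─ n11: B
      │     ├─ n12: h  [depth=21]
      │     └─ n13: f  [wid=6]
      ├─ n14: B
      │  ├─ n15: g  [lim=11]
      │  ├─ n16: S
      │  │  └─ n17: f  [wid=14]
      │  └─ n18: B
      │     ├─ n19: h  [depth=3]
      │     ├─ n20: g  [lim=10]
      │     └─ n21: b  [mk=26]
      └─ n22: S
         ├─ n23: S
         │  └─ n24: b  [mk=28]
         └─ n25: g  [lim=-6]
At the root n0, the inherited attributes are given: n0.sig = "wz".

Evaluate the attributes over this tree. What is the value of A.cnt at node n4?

1. n0.sig = "wz"  [given at root]
2. n1.sig = "kwz"  ["k" ++ S₀.sig]
3. n2.off = "kwzw"  [S.sig ++ "w"]
4. n2.depth = "xkwz"  ["x" ++ S.sig]
5. n3.tag = -4  [terminal]
6. n2.tag = 6  [e.tag + 10]
7. n4.ok = false  [B.tag > 6]
8. n5.off = "xv"  ["xv"]
9. n5.depth = "xq"  ["xq"]
10. n6.off = "xvy"  [B₀.off ++ "y"]
11. n6.depth = "xqxv"  [B₀.depth ++ B₀.off]
12. n7.mk = 17  [terminal]
13. n8.wid = -4  [terminal]
14. n9.mk = 16  [terminal]
15. n6.tag = -8  [b₁.mk + f.wid - 20]
16. n10.fin = 10  [terminal]
17. n11.off = "xvv"  [B₀.off ++ "v"]
18. n11.depth = "xvxq"  [B₀.off ++ B₀.depth]
19. n12.depth = 21  [terminal]
20. n13.wid = 6  [terminal]
21. n11.tag = 23  [h.depth + f.wid - 4]
22. n5.tag = -9  [B₁.tag + B₂.tag - 24]
23. n14.off = "qw"  ["qw"]
24. n14.depth = "ux"  ["ux"]
25. n15.lim = 11  [terminal]
26. n16.sig = "qwux"  [B₀.off ++ B₀.depth]
27. n17.wid = 14  [terminal]
28. n16.key = 3  [len(S.sig) - 1]
29. n18.off = "qwk"  [B₀.off ++ "k"]
30. n18.depth = "qwux"  [B₀.off ++ B₀.depth]
31. n19.depth = 3  [terminal]
32. n20.lim = 10  [terminal]
33. n21.mk = 26  [terminal]
34. n18.tag = 10  [h.depth + 7]
35. n14.tag = 18  [S.key + g.lim + 4]
36. n22.sig = "up"  ["up"]
37. n23.sig = "upk"  [S₀.sig ++ "k"]
38. n24.mk = 28  [terminal]
39. n23.key = 28  [b.mk]
40. n25.lim = -6  [terminal]
41. n22.key = 12  [g.lim + 18]
42. n4.idx = 28  [(if A.ok then B₀.tag else S.key) + 16]
43. n4.cnt = 29  [B₀.tag + S.key + 26]
44. n4.lab = false  [A.ok == true]
45. n1.key = -8  [B.tag + A.cnt - 43]
46. n0.key = 29  [29]

29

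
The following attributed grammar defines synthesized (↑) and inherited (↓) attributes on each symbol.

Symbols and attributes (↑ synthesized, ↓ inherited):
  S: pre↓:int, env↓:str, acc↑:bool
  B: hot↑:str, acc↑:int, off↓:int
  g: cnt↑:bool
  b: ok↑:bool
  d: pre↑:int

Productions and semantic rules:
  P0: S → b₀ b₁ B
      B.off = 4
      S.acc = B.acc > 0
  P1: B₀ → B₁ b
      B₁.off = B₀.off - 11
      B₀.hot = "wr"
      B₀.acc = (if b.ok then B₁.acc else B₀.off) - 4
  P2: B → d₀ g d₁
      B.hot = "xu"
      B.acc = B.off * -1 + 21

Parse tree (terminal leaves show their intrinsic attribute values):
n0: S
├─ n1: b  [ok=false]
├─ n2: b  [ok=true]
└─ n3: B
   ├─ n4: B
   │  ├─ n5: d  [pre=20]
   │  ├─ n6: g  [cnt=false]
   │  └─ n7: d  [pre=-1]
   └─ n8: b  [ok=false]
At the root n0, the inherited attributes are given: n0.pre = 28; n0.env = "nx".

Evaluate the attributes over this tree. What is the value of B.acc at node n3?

0

1. n0.pre = 28  [given at root]
2. n0.env = "nx"  [given at root]
3. n1.ok = false  [terminal]
4. n2.ok = true  [terminal]
5. n3.off = 4  [4]
6. n4.off = -7  [B₀.off - 11]
7. n5.pre = 20  [terminal]
8. n6.cnt = false  [terminal]
9. n7.pre = -1  [terminal]
10. n4.hot = "xu"  ["xu"]
11. n4.acc = 28  [B.off * -1 + 21]
12. n8.ok = false  [terminal]
13. n3.hot = "wr"  ["wr"]
14. n3.acc = 0  [(if b.ok then B₁.acc else B₀.off) - 4]
15. n0.acc = false  [B.acc > 0]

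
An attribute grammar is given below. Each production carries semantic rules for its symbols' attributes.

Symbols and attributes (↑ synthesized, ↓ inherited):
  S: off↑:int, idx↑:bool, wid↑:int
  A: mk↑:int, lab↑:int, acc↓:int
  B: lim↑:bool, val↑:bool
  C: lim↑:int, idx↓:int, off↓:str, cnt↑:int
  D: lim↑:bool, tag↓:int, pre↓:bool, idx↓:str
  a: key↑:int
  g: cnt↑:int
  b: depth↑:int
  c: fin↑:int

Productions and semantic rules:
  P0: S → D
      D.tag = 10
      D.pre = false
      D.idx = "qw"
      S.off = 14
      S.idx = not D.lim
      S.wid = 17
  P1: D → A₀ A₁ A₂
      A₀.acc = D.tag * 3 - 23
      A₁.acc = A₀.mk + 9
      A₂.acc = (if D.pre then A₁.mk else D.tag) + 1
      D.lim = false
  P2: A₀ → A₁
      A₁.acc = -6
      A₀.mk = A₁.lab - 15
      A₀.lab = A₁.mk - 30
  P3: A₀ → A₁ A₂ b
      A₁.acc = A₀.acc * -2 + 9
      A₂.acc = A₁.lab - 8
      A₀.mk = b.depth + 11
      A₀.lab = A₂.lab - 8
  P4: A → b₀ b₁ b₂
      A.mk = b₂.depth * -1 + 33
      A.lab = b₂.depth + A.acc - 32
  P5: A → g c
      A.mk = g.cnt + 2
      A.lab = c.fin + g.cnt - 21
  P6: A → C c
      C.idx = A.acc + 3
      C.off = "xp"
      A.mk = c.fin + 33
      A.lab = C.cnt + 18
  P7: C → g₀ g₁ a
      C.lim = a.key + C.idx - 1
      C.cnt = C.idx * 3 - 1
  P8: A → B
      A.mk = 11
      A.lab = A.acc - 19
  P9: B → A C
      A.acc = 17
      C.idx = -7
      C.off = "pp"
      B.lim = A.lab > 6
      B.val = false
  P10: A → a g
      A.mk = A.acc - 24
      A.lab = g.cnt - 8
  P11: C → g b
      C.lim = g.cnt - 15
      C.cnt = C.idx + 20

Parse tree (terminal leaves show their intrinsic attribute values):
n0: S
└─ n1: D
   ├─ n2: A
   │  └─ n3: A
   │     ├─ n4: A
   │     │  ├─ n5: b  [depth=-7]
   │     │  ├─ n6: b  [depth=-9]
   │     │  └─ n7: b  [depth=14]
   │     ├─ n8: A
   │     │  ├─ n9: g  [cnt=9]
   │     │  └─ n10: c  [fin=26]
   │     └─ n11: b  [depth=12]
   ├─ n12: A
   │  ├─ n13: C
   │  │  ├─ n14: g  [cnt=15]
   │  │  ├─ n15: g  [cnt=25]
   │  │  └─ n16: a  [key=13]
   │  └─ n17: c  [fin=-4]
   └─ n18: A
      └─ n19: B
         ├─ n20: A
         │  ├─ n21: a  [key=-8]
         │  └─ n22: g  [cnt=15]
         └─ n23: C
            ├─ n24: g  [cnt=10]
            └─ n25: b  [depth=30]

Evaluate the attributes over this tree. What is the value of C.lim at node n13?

1. n1.tag = 10  [10]
2. n1.pre = false  [false]
3. n1.idx = "qw"  ["qw"]
4. n2.acc = 7  [D.tag * 3 - 23]
5. n3.acc = -6  [-6]
6. n4.acc = 21  [A₀.acc * -2 + 9]
7. n5.depth = -7  [terminal]
8. n6.depth = -9  [terminal]
9. n7.depth = 14  [terminal]
10. n4.mk = 19  [b₂.depth * -1 + 33]
11. n4.lab = 3  [b₂.depth + A.acc - 32]
12. n8.acc = -5  [A₁.lab - 8]
13. n9.cnt = 9  [terminal]
14. n10.fin = 26  [terminal]
15. n8.mk = 11  [g.cnt + 2]
16. n8.lab = 14  [c.fin + g.cnt - 21]
17. n11.depth = 12  [terminal]
18. n3.mk = 23  [b.depth + 11]
19. n3.lab = 6  [A₂.lab - 8]
20. n2.mk = -9  [A₁.lab - 15]
21. n2.lab = -7  [A₁.mk - 30]
22. n12.acc = 0  [A₀.mk + 9]
23. n13.idx = 3  [A.acc + 3]
24. n13.off = "xp"  ["xp"]
25. n14.cnt = 15  [terminal]
26. n15.cnt = 25  [terminal]
27. n16.key = 13  [terminal]
28. n13.lim = 15  [a.key + C.idx - 1]
29. n13.cnt = 8  [C.idx * 3 - 1]
30. n17.fin = -4  [terminal]
31. n12.mk = 29  [c.fin + 33]
32. n12.lab = 26  [C.cnt + 18]
33. n18.acc = 11  [(if D.pre then A₁.mk else D.tag) + 1]
34. n20.acc = 17  [17]
35. n21.key = -8  [terminal]
36. n22.cnt = 15  [terminal]
37. n20.mk = -7  [A.acc - 24]
38. n20.lab = 7  [g.cnt - 8]
39. n23.idx = -7  [-7]
40. n23.off = "pp"  ["pp"]
41. n24.cnt = 10  [terminal]
42. n25.depth = 30  [terminal]
43. n23.lim = -5  [g.cnt - 15]
44. n23.cnt = 13  [C.idx + 20]
45. n19.lim = true  [A.lab > 6]
46. n19.val = false  [false]
47. n18.mk = 11  [11]
48. n18.lab = -8  [A.acc - 19]
49. n1.lim = false  [false]
50. n0.off = 14  [14]
51. n0.idx = true  [not D.lim]
52. n0.wid = 17  [17]

15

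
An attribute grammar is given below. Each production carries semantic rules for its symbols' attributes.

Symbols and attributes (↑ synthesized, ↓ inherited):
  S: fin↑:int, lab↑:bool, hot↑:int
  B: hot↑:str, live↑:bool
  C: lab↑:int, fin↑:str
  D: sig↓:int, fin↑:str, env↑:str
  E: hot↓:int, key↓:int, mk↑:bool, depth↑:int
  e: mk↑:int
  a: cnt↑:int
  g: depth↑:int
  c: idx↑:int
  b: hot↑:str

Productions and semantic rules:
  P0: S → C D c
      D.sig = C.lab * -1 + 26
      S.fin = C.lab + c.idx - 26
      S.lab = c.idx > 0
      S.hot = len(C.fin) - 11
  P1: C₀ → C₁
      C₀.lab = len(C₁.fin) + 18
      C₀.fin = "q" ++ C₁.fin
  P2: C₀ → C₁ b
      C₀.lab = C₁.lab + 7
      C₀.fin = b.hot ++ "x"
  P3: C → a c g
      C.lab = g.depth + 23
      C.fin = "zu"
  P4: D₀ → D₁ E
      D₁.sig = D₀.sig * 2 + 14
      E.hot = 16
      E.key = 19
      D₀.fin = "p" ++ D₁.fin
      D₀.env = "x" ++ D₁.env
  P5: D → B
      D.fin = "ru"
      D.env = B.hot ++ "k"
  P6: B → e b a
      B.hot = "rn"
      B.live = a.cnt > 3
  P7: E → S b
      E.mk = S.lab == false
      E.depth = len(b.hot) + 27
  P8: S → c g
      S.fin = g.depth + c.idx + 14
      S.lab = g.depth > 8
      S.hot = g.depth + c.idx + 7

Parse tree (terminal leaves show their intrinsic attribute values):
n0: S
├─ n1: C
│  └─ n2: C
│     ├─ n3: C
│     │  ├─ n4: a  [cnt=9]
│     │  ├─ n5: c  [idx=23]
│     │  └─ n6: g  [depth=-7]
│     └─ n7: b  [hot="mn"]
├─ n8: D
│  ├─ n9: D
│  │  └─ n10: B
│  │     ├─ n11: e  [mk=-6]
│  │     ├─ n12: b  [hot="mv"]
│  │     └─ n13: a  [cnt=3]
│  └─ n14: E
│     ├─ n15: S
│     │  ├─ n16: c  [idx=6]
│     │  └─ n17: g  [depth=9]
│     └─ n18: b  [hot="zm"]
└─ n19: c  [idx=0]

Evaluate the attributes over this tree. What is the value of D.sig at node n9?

24

1. n4.cnt = 9  [terminal]
2. n5.idx = 23  [terminal]
3. n6.depth = -7  [terminal]
4. n3.lab = 16  [g.depth + 23]
5. n3.fin = "zu"  ["zu"]
6. n7.hot = "mn"  [terminal]
7. n2.lab = 23  [C₁.lab + 7]
8. n2.fin = "mnx"  [b.hot ++ "x"]
9. n1.lab = 21  [len(C₁.fin) + 18]
10. n1.fin = "qmnx"  ["q" ++ C₁.fin]
11. n8.sig = 5  [C.lab * -1 + 26]
12. n9.sig = 24  [D₀.sig * 2 + 14]
13. n11.mk = -6  [terminal]
14. n12.hot = "mv"  [terminal]
15. n13.cnt = 3  [terminal]
16. n10.hot = "rn"  ["rn"]
17. n10.live = false  [a.cnt > 3]
18. n9.fin = "ru"  ["ru"]
19. n9.env = "rnk"  [B.hot ++ "k"]
20. n14.hot = 16  [16]
21. n14.key = 19  [19]
22. n16.idx = 6  [terminal]
23. n17.depth = 9  [terminal]
24. n15.fin = 29  [g.depth + c.idx + 14]
25. n15.lab = true  [g.depth > 8]
26. n15.hot = 22  [g.depth + c.idx + 7]
27. n18.hot = "zm"  [terminal]
28. n14.mk = false  [S.lab == false]
29. n14.depth = 29  [len(b.hot) + 27]
30. n8.fin = "pru"  ["p" ++ D₁.fin]
31. n8.env = "xrnk"  ["x" ++ D₁.env]
32. n19.idx = 0  [terminal]
33. n0.fin = -5  [C.lab + c.idx - 26]
34. n0.lab = false  [c.idx > 0]
35. n0.hot = -7  [len(C.fin) - 11]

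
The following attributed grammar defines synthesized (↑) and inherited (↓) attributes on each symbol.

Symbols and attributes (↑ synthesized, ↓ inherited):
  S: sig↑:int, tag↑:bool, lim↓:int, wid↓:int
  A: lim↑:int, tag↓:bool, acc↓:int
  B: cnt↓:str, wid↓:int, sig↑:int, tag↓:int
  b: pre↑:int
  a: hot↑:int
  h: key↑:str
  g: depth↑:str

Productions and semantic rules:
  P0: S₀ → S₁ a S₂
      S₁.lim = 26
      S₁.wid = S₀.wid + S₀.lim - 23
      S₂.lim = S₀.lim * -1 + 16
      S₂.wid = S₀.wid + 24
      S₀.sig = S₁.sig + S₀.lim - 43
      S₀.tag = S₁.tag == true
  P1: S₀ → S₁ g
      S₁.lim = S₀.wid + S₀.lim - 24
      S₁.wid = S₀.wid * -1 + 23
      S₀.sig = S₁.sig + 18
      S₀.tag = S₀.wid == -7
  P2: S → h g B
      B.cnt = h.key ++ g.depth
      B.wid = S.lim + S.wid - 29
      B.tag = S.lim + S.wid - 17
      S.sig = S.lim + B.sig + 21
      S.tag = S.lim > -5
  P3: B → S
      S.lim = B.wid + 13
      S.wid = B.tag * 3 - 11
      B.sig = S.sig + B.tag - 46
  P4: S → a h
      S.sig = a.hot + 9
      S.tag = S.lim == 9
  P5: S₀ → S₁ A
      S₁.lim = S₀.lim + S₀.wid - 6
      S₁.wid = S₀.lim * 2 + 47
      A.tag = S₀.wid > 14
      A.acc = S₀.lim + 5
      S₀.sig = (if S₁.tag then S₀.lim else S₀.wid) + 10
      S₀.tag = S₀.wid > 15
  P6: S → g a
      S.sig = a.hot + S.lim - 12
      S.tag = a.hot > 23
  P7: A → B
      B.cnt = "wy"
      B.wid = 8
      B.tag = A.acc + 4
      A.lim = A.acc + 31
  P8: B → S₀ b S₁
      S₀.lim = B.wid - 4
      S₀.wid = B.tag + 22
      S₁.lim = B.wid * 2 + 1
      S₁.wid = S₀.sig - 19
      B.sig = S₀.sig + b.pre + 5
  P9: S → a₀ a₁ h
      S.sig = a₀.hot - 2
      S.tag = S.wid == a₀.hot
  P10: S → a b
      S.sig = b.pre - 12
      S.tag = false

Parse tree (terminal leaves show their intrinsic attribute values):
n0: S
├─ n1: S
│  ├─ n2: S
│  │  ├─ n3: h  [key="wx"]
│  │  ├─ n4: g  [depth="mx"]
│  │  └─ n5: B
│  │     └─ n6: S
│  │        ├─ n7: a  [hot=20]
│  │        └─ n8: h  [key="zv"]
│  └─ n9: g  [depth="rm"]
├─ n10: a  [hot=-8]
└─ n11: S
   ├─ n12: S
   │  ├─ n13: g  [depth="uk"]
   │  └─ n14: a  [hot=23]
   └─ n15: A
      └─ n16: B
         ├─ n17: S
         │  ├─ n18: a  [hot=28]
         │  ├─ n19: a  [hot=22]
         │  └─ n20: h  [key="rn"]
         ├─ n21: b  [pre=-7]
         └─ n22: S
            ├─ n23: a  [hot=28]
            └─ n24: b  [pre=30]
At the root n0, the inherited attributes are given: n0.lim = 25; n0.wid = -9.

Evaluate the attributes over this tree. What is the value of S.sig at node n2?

7

1. n0.lim = 25  [given at root]
2. n0.wid = -9  [given at root]
3. n1.lim = 26  [26]
4. n1.wid = -7  [S₀.wid + S₀.lim - 23]
5. n2.lim = -5  [S₀.wid + S₀.lim - 24]
6. n2.wid = 30  [S₀.wid * -1 + 23]
7. n3.key = "wx"  [terminal]
8. n4.depth = "mx"  [terminal]
9. n5.cnt = "wxmx"  [h.key ++ g.depth]
10. n5.wid = -4  [S.lim + S.wid - 29]
11. n5.tag = 8  [S.lim + S.wid - 17]
12. n6.lim = 9  [B.wid + 13]
13. n6.wid = 13  [B.tag * 3 - 11]
14. n7.hot = 20  [terminal]
15. n8.key = "zv"  [terminal]
16. n6.sig = 29  [a.hot + 9]
17. n6.tag = true  [S.lim == 9]
18. n5.sig = -9  [S.sig + B.tag - 46]
19. n2.sig = 7  [S.lim + B.sig + 21]
20. n2.tag = false  [S.lim > -5]
21. n9.depth = "rm"  [terminal]
22. n1.sig = 25  [S₁.sig + 18]
23. n1.tag = true  [S₀.wid == -7]
24. n10.hot = -8  [terminal]
25. n11.lim = -9  [S₀.lim * -1 + 16]
26. n11.wid = 15  [S₀.wid + 24]
27. n12.lim = 0  [S₀.lim + S₀.wid - 6]
28. n12.wid = 29  [S₀.lim * 2 + 47]
29. n13.depth = "uk"  [terminal]
30. n14.hot = 23  [terminal]
31. n12.sig = 11  [a.hot + S.lim - 12]
32. n12.tag = false  [a.hot > 23]
33. n15.tag = true  [S₀.wid > 14]
34. n15.acc = -4  [S₀.lim + 5]
35. n16.cnt = "wy"  ["wy"]
36. n16.wid = 8  [8]
37. n16.tag = 0  [A.acc + 4]
38. n17.lim = 4  [B.wid - 4]
39. n17.wid = 22  [B.tag + 22]
40. n18.hot = 28  [terminal]
41. n19.hot = 22  [terminal]
42. n20.key = "rn"  [terminal]
43. n17.sig = 26  [a₀.hot - 2]
44. n17.tag = false  [S.wid == a₀.hot]
45. n21.pre = -7  [terminal]
46. n22.lim = 17  [B.wid * 2 + 1]
47. n22.wid = 7  [S₀.sig - 19]
48. n23.hot = 28  [terminal]
49. n24.pre = 30  [terminal]
50. n22.sig = 18  [b.pre - 12]
51. n22.tag = false  [false]
52. n16.sig = 24  [S₀.sig + b.pre + 5]
53. n15.lim = 27  [A.acc + 31]
54. n11.sig = 25  [(if S₁.tag then S₀.lim else S₀.wid) + 10]
55. n11.tag = false  [S₀.wid > 15]
56. n0.sig = 7  [S₁.sig + S₀.lim - 43]
57. n0.tag = true  [S₁.tag == true]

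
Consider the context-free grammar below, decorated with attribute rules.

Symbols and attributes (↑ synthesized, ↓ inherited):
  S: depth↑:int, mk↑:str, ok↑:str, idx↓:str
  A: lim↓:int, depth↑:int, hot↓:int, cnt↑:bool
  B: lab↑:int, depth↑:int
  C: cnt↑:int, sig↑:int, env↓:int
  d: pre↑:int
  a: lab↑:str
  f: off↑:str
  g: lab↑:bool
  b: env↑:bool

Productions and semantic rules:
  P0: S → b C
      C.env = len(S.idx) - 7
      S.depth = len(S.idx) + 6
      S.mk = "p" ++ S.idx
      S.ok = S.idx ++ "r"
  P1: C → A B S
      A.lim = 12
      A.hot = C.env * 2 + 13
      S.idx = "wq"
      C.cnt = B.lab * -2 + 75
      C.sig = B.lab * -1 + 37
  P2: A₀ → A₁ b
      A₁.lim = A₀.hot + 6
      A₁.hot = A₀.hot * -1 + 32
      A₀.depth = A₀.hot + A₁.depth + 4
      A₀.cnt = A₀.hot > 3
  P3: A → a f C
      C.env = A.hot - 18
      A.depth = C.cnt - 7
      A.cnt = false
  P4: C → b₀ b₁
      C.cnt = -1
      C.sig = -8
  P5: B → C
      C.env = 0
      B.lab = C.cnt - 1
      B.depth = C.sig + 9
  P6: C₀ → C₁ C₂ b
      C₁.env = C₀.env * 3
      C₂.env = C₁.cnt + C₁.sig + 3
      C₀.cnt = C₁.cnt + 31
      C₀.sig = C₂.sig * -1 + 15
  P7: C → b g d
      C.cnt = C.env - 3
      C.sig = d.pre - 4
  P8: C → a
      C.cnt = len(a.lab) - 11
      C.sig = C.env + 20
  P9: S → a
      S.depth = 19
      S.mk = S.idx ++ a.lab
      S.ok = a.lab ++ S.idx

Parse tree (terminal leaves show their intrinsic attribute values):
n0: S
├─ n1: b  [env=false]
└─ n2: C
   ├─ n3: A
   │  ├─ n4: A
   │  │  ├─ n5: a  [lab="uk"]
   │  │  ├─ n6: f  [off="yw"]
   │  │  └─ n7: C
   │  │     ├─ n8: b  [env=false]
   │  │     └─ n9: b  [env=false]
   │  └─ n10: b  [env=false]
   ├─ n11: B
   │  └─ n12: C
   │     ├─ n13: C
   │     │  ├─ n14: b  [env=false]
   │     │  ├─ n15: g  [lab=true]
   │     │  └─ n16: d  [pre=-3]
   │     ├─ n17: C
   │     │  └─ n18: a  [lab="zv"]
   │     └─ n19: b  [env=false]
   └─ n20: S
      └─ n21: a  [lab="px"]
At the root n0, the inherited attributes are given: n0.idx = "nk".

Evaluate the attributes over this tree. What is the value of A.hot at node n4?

29

1. n0.idx = "nk"  [given at root]
2. n1.env = false  [terminal]
3. n2.env = -5  [len(S.idx) - 7]
4. n3.lim = 12  [12]
5. n3.hot = 3  [C.env * 2 + 13]
6. n4.lim = 9  [A₀.hot + 6]
7. n4.hot = 29  [A₀.hot * -1 + 32]
8. n5.lab = "uk"  [terminal]
9. n6.off = "yw"  [terminal]
10. n7.env = 11  [A.hot - 18]
11. n8.env = false  [terminal]
12. n9.env = false  [terminal]
13. n7.cnt = -1  [-1]
14. n7.sig = -8  [-8]
15. n4.depth = -8  [C.cnt - 7]
16. n4.cnt = false  [false]
17. n10.env = false  [terminal]
18. n3.depth = -1  [A₀.hot + A₁.depth + 4]
19. n3.cnt = false  [A₀.hot > 3]
20. n12.env = 0  [0]
21. n13.env = 0  [C₀.env * 3]
22. n14.env = false  [terminal]
23. n15.lab = true  [terminal]
24. n16.pre = -3  [terminal]
25. n13.cnt = -3  [C.env - 3]
26. n13.sig = -7  [d.pre - 4]
27. n17.env = -7  [C₁.cnt + C₁.sig + 3]
28. n18.lab = "zv"  [terminal]
29. n17.cnt = -9  [len(a.lab) - 11]
30. n17.sig = 13  [C.env + 20]
31. n19.env = false  [terminal]
32. n12.cnt = 28  [C₁.cnt + 31]
33. n12.sig = 2  [C₂.sig * -1 + 15]
34. n11.lab = 27  [C.cnt - 1]
35. n11.depth = 11  [C.sig + 9]
36. n20.idx = "wq"  ["wq"]
37. n21.lab = "px"  [terminal]
38. n20.depth = 19  [19]
39. n20.mk = "wqpx"  [S.idx ++ a.lab]
40. n20.ok = "pxwq"  [a.lab ++ S.idx]
41. n2.cnt = 21  [B.lab * -2 + 75]
42. n2.sig = 10  [B.lab * -1 + 37]
43. n0.depth = 8  [len(S.idx) + 6]
44. n0.mk = "pnk"  ["p" ++ S.idx]
45. n0.ok = "nkr"  [S.idx ++ "r"]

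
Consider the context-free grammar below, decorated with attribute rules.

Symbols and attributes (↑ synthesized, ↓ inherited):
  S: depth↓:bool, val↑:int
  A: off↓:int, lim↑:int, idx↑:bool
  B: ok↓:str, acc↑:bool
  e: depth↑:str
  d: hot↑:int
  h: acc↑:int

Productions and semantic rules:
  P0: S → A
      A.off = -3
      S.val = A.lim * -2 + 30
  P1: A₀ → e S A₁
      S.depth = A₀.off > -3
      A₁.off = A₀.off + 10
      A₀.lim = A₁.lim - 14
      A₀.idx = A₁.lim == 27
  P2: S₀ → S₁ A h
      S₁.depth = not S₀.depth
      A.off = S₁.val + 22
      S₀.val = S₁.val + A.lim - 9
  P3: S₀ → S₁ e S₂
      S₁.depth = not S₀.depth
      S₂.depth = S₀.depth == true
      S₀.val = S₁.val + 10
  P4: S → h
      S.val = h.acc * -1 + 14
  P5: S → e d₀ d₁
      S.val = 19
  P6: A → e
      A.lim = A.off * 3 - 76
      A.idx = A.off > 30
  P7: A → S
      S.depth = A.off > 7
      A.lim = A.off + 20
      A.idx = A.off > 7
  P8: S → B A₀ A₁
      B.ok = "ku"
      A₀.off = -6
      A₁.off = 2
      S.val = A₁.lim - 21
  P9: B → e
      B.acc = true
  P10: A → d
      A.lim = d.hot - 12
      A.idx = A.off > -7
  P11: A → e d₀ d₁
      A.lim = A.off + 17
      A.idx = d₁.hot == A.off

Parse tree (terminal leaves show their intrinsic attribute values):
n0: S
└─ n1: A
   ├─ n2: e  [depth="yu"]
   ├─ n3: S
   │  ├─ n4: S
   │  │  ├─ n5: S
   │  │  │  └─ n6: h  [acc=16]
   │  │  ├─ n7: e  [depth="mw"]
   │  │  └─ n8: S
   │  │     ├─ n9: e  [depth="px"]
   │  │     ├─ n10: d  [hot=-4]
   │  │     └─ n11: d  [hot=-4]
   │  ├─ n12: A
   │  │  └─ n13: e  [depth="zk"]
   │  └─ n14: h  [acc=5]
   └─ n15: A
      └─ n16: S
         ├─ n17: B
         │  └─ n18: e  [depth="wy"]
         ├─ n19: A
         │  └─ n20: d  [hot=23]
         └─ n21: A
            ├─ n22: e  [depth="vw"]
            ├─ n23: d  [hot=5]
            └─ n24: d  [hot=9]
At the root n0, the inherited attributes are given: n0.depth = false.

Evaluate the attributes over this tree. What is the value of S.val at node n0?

1. n0.depth = false  [given at root]
2. n1.off = -3  [-3]
3. n2.depth = "yu"  [terminal]
4. n3.depth = false  [A₀.off > -3]
5. n4.depth = true  [not S₀.depth]
6. n5.depth = false  [not S₀.depth]
7. n6.acc = 16  [terminal]
8. n5.val = -2  [h.acc * -1 + 14]
9. n7.depth = "mw"  [terminal]
10. n8.depth = true  [S₀.depth == true]
11. n9.depth = "px"  [terminal]
12. n10.hot = -4  [terminal]
13. n11.hot = -4  [terminal]
14. n8.val = 19  [19]
15. n4.val = 8  [S₁.val + 10]
16. n12.off = 30  [S₁.val + 22]
17. n13.depth = "zk"  [terminal]
18. n12.lim = 14  [A.off * 3 - 76]
19. n12.idx = false  [A.off > 30]
20. n14.acc = 5  [terminal]
21. n3.val = 13  [S₁.val + A.lim - 9]
22. n15.off = 7  [A₀.off + 10]
23. n16.depth = false  [A.off > 7]
24. n17.ok = "ku"  ["ku"]
25. n18.depth = "wy"  [terminal]
26. n17.acc = true  [true]
27. n19.off = -6  [-6]
28. n20.hot = 23  [terminal]
29. n19.lim = 11  [d.hot - 12]
30. n19.idx = true  [A.off > -7]
31. n21.off = 2  [2]
32. n22.depth = "vw"  [terminal]
33. n23.hot = 5  [terminal]
34. n24.hot = 9  [terminal]
35. n21.lim = 19  [A.off + 17]
36. n21.idx = false  [d₁.hot == A.off]
37. n16.val = -2  [A₁.lim - 21]
38. n15.lim = 27  [A.off + 20]
39. n15.idx = false  [A.off > 7]
40. n1.lim = 13  [A₁.lim - 14]
41. n1.idx = true  [A₁.lim == 27]
42. n0.val = 4  [A.lim * -2 + 30]

4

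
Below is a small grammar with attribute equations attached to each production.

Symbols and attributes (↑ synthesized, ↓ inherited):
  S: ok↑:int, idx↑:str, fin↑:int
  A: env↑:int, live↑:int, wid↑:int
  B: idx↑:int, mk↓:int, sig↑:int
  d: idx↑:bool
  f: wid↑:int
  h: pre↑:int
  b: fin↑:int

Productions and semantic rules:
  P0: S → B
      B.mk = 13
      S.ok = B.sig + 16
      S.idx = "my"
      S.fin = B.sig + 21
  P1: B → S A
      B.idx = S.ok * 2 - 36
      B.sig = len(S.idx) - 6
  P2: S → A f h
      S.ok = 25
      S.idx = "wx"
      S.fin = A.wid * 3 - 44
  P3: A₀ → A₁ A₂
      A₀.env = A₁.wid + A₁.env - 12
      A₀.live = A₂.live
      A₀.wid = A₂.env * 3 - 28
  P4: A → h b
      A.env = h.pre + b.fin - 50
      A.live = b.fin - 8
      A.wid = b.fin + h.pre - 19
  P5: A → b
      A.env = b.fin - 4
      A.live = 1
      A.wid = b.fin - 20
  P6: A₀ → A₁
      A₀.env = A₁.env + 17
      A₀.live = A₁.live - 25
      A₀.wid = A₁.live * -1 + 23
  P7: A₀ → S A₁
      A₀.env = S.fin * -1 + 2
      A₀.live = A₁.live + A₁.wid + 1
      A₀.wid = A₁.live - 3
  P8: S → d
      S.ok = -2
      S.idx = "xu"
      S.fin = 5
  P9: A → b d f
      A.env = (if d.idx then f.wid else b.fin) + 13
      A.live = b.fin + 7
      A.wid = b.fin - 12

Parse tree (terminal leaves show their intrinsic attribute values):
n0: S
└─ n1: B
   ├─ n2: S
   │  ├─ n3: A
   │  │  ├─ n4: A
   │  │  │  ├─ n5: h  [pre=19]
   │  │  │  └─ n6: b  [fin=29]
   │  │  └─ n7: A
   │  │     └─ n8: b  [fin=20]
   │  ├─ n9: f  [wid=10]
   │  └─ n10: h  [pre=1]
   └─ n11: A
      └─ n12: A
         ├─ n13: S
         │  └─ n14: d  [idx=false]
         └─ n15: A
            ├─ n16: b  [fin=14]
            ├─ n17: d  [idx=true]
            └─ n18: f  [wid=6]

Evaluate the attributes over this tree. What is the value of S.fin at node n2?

1. n1.mk = 13  [13]
2. n5.pre = 19  [terminal]
3. n6.fin = 29  [terminal]
4. n4.env = -2  [h.pre + b.fin - 50]
5. n4.live = 21  [b.fin - 8]
6. n4.wid = 29  [b.fin + h.pre - 19]
7. n8.fin = 20  [terminal]
8. n7.env = 16  [b.fin - 4]
9. n7.live = 1  [1]
10. n7.wid = 0  [b.fin - 20]
11. n3.env = 15  [A₁.wid + A₁.env - 12]
12. n3.live = 1  [A₂.live]
13. n3.wid = 20  [A₂.env * 3 - 28]
14. n9.wid = 10  [terminal]
15. n10.pre = 1  [terminal]
16. n2.ok = 25  [25]
17. n2.idx = "wx"  ["wx"]
18. n2.fin = 16  [A.wid * 3 - 44]
19. n14.idx = false  [terminal]
20. n13.ok = -2  [-2]
21. n13.idx = "xu"  ["xu"]
22. n13.fin = 5  [5]
23. n16.fin = 14  [terminal]
24. n17.idx = true  [terminal]
25. n18.wid = 6  [terminal]
26. n15.env = 19  [(if d.idx then f.wid else b.fin) + 13]
27. n15.live = 21  [b.fin + 7]
28. n15.wid = 2  [b.fin - 12]
29. n12.env = -3  [S.fin * -1 + 2]
30. n12.live = 24  [A₁.live + A₁.wid + 1]
31. n12.wid = 18  [A₁.live - 3]
32. n11.env = 14  [A₁.env + 17]
33. n11.live = -1  [A₁.live - 25]
34. n11.wid = -1  [A₁.live * -1 + 23]
35. n1.idx = 14  [S.ok * 2 - 36]
36. n1.sig = -4  [len(S.idx) - 6]
37. n0.ok = 12  [B.sig + 16]
38. n0.idx = "my"  ["my"]
39. n0.fin = 17  [B.sig + 21]

16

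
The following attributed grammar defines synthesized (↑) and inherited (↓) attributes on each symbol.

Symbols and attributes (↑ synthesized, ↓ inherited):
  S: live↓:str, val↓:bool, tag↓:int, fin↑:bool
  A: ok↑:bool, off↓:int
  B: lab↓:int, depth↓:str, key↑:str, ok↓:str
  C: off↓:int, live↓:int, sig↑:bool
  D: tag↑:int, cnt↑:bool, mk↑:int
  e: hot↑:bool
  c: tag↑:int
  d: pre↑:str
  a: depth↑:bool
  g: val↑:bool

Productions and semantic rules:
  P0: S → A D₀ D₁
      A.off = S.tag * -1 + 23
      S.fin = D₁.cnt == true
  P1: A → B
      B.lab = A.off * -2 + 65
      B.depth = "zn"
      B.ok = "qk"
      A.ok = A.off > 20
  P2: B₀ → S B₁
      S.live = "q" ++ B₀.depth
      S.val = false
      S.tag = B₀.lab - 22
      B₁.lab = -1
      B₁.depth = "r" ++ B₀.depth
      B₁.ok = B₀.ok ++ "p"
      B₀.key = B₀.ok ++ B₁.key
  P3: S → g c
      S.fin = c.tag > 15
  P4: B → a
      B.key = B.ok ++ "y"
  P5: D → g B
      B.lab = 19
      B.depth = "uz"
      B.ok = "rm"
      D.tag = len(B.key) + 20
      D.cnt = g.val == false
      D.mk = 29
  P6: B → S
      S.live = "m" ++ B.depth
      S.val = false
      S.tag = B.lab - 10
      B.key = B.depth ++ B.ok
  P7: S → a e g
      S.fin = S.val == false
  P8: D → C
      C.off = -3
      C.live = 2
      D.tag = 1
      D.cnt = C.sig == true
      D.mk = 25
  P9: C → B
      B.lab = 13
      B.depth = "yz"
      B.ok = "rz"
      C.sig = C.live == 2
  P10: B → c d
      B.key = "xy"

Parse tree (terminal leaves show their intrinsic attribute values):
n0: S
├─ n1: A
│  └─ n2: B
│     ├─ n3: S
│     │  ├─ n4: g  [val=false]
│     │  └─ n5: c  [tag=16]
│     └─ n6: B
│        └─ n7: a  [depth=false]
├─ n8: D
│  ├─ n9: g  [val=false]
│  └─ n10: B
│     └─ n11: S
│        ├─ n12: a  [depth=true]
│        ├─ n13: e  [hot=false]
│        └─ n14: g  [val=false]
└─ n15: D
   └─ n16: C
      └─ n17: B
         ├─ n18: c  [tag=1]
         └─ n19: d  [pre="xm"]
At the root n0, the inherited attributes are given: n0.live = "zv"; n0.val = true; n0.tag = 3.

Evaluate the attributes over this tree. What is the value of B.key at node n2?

"qkqkpy"

1. n0.live = "zv"  [given at root]
2. n0.val = true  [given at root]
3. n0.tag = 3  [given at root]
4. n1.off = 20  [S.tag * -1 + 23]
5. n2.lab = 25  [A.off * -2 + 65]
6. n2.depth = "zn"  ["zn"]
7. n2.ok = "qk"  ["qk"]
8. n3.live = "qzn"  ["q" ++ B₀.depth]
9. n3.val = false  [false]
10. n3.tag = 3  [B₀.lab - 22]
11. n4.val = false  [terminal]
12. n5.tag = 16  [terminal]
13. n3.fin = true  [c.tag > 15]
14. n6.lab = -1  [-1]
15. n6.depth = "rzn"  ["r" ++ B₀.depth]
16. n6.ok = "qkp"  [B₀.ok ++ "p"]
17. n7.depth = false  [terminal]
18. n6.key = "qkpy"  [B.ok ++ "y"]
19. n2.key = "qkqkpy"  [B₀.ok ++ B₁.key]
20. n1.ok = false  [A.off > 20]
21. n9.val = false  [terminal]
22. n10.lab = 19  [19]
23. n10.depth = "uz"  ["uz"]
24. n10.ok = "rm"  ["rm"]
25. n11.live = "muz"  ["m" ++ B.depth]
26. n11.val = false  [false]
27. n11.tag = 9  [B.lab - 10]
28. n12.depth = true  [terminal]
29. n13.hot = false  [terminal]
30. n14.val = false  [terminal]
31. n11.fin = true  [S.val == false]
32. n10.key = "uzrm"  [B.depth ++ B.ok]
33. n8.tag = 24  [len(B.key) + 20]
34. n8.cnt = true  [g.val == false]
35. n8.mk = 29  [29]
36. n16.off = -3  [-3]
37. n16.live = 2  [2]
38. n17.lab = 13  [13]
39. n17.depth = "yz"  ["yz"]
40. n17.ok = "rz"  ["rz"]
41. n18.tag = 1  [terminal]
42. n19.pre = "xm"  [terminal]
43. n17.key = "xy"  ["xy"]
44. n16.sig = true  [C.live == 2]
45. n15.tag = 1  [1]
46. n15.cnt = true  [C.sig == true]
47. n15.mk = 25  [25]
48. n0.fin = true  [D₁.cnt == true]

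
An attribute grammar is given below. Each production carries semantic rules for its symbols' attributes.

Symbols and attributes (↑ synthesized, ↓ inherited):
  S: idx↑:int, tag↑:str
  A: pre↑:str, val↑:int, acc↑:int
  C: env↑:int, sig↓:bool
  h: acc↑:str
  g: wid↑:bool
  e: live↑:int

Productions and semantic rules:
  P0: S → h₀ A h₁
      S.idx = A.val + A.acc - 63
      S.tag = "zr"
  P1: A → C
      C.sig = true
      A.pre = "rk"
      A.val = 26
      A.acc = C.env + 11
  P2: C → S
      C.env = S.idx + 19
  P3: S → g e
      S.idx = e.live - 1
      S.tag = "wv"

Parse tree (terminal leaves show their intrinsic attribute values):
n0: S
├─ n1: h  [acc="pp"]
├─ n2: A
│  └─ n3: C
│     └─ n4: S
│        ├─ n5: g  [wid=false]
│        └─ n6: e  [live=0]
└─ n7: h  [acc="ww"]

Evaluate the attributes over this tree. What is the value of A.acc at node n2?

29

1. n1.acc = "pp"  [terminal]
2. n3.sig = true  [true]
3. n5.wid = false  [terminal]
4. n6.live = 0  [terminal]
5. n4.idx = -1  [e.live - 1]
6. n4.tag = "wv"  ["wv"]
7. n3.env = 18  [S.idx + 19]
8. n2.pre = "rk"  ["rk"]
9. n2.val = 26  [26]
10. n2.acc = 29  [C.env + 11]
11. n7.acc = "ww"  [terminal]
12. n0.idx = -8  [A.val + A.acc - 63]
13. n0.tag = "zr"  ["zr"]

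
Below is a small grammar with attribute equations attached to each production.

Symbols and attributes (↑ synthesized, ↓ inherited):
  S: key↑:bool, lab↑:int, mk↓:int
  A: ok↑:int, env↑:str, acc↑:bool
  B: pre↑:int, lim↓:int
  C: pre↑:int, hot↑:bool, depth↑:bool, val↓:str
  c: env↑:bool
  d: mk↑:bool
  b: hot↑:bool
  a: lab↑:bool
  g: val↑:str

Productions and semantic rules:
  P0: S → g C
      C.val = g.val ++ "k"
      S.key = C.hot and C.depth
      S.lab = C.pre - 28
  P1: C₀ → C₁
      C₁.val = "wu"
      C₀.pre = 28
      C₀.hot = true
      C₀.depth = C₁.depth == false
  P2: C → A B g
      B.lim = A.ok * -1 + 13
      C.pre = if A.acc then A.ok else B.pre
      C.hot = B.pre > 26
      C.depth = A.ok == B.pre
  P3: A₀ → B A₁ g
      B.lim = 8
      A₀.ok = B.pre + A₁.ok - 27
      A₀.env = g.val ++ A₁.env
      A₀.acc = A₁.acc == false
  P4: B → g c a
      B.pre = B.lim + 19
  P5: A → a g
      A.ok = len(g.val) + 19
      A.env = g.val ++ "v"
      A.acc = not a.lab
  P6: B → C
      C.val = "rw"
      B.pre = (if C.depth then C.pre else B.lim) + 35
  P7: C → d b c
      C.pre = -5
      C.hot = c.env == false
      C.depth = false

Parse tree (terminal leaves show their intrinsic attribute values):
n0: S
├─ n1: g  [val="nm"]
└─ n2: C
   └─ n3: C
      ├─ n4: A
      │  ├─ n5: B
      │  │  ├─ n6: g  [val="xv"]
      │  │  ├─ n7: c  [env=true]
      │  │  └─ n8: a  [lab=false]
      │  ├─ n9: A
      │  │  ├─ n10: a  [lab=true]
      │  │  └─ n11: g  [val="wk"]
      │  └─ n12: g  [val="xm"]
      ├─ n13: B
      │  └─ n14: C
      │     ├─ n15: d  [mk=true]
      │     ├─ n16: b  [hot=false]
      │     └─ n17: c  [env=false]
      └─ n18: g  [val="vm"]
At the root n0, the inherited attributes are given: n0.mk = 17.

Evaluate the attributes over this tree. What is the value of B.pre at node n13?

27

1. n0.mk = 17  [given at root]
2. n1.val = "nm"  [terminal]
3. n2.val = "nmk"  [g.val ++ "k"]
4. n3.val = "wu"  ["wu"]
5. n5.lim = 8  [8]
6. n6.val = "xv"  [terminal]
7. n7.env = true  [terminal]
8. n8.lab = false  [terminal]
9. n5.pre = 27  [B.lim + 19]
10. n10.lab = true  [terminal]
11. n11.val = "wk"  [terminal]
12. n9.ok = 21  [len(g.val) + 19]
13. n9.env = "wkv"  [g.val ++ "v"]
14. n9.acc = false  [not a.lab]
15. n12.val = "xm"  [terminal]
16. n4.ok = 21  [B.pre + A₁.ok - 27]
17. n4.env = "xmwkv"  [g.val ++ A₁.env]
18. n4.acc = true  [A₁.acc == false]
19. n13.lim = -8  [A.ok * -1 + 13]
20. n14.val = "rw"  ["rw"]
21. n15.mk = true  [terminal]
22. n16.hot = false  [terminal]
23. n17.env = false  [terminal]
24. n14.pre = -5  [-5]
25. n14.hot = true  [c.env == false]
26. n14.depth = false  [false]
27. n13.pre = 27  [(if C.depth then C.pre else B.lim) + 35]
28. n18.val = "vm"  [terminal]
29. n3.pre = 21  [if A.acc then A.ok else B.pre]
30. n3.hot = true  [B.pre > 26]
31. n3.depth = false  [A.ok == B.pre]
32. n2.pre = 28  [28]
33. n2.hot = true  [true]
34. n2.depth = true  [C₁.depth == false]
35. n0.key = true  [C.hot and C.depth]
36. n0.lab = 0  [C.pre - 28]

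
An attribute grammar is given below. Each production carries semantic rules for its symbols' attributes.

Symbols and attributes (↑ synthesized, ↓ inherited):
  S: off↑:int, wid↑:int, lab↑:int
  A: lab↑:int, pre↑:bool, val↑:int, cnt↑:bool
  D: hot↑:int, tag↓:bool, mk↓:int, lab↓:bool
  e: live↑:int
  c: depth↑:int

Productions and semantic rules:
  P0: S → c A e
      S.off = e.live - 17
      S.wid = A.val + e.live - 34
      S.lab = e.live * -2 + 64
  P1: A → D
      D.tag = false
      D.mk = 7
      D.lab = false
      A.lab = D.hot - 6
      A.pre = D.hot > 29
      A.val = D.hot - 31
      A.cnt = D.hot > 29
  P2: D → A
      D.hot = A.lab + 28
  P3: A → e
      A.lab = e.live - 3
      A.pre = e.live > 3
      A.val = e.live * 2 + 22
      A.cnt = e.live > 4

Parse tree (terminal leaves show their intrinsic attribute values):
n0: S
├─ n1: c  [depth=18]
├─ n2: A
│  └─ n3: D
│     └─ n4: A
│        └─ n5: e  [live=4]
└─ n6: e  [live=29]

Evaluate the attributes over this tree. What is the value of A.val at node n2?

-2

1. n1.depth = 18  [terminal]
2. n3.tag = false  [false]
3. n3.mk = 7  [7]
4. n3.lab = false  [false]
5. n5.live = 4  [terminal]
6. n4.lab = 1  [e.live - 3]
7. n4.pre = true  [e.live > 3]
8. n4.val = 30  [e.live * 2 + 22]
9. n4.cnt = false  [e.live > 4]
10. n3.hot = 29  [A.lab + 28]
11. n2.lab = 23  [D.hot - 6]
12. n2.pre = false  [D.hot > 29]
13. n2.val = -2  [D.hot - 31]
14. n2.cnt = false  [D.hot > 29]
15. n6.live = 29  [terminal]
16. n0.off = 12  [e.live - 17]
17. n0.wid = -7  [A.val + e.live - 34]
18. n0.lab = 6  [e.live * -2 + 64]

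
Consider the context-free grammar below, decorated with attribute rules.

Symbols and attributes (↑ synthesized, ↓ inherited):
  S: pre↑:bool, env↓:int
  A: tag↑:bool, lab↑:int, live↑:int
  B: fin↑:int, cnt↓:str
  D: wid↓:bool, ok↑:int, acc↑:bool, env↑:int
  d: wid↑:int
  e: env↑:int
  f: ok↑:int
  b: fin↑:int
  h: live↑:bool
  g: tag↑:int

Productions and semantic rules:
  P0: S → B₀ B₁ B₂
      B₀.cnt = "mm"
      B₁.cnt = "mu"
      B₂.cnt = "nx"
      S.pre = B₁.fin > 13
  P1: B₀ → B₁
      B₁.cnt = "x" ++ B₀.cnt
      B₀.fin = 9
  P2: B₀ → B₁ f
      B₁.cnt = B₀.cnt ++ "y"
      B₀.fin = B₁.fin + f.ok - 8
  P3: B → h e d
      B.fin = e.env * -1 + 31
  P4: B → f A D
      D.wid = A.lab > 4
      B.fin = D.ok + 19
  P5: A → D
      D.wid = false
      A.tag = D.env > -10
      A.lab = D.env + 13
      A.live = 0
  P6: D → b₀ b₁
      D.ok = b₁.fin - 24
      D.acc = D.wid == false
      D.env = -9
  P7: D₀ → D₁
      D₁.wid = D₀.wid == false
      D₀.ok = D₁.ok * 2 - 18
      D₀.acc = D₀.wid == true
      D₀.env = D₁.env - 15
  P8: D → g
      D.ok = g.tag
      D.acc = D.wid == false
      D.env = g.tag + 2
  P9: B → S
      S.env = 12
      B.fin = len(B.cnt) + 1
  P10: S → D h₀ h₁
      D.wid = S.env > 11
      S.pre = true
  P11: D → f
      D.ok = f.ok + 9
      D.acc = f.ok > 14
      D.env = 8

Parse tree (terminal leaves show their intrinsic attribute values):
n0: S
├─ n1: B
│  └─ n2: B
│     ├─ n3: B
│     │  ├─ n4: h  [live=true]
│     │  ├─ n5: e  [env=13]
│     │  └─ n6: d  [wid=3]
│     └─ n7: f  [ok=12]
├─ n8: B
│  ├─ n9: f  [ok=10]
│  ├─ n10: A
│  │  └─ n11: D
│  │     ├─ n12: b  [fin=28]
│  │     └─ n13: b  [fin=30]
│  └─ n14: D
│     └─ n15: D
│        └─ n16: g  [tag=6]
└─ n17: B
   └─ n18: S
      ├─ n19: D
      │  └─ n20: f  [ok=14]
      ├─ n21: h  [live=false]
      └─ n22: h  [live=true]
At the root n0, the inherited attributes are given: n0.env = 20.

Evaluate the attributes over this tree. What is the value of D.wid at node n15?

true

1. n0.env = 20  [given at root]
2. n1.cnt = "mm"  ["mm"]
3. n2.cnt = "xmm"  ["x" ++ B₀.cnt]
4. n3.cnt = "xmmy"  [B₀.cnt ++ "y"]
5. n4.live = true  [terminal]
6. n5.env = 13  [terminal]
7. n6.wid = 3  [terminal]
8. n3.fin = 18  [e.env * -1 + 31]
9. n7.ok = 12  [terminal]
10. n2.fin = 22  [B₁.fin + f.ok - 8]
11. n1.fin = 9  [9]
12. n8.cnt = "mu"  ["mu"]
13. n9.ok = 10  [terminal]
14. n11.wid = false  [false]
15. n12.fin = 28  [terminal]
16. n13.fin = 30  [terminal]
17. n11.ok = 6  [b₁.fin - 24]
18. n11.acc = true  [D.wid == false]
19. n11.env = -9  [-9]
20. n10.tag = true  [D.env > -10]
21. n10.lab = 4  [D.env + 13]
22. n10.live = 0  [0]
23. n14.wid = false  [A.lab > 4]
24. n15.wid = true  [D₀.wid == false]
25. n16.tag = 6  [terminal]
26. n15.ok = 6  [g.tag]
27. n15.acc = false  [D.wid == false]
28. n15.env = 8  [g.tag + 2]
29. n14.ok = -6  [D₁.ok * 2 - 18]
30. n14.acc = false  [D₀.wid == true]
31. n14.env = -7  [D₁.env - 15]
32. n8.fin = 13  [D.ok + 19]
33. n17.cnt = "nx"  ["nx"]
34. n18.env = 12  [12]
35. n19.wid = true  [S.env > 11]
36. n20.ok = 14  [terminal]
37. n19.ok = 23  [f.ok + 9]
38. n19.acc = false  [f.ok > 14]
39. n19.env = 8  [8]
40. n21.live = false  [terminal]
41. n22.live = true  [terminal]
42. n18.pre = true  [true]
43. n17.fin = 3  [len(B.cnt) + 1]
44. n0.pre = false  [B₁.fin > 13]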